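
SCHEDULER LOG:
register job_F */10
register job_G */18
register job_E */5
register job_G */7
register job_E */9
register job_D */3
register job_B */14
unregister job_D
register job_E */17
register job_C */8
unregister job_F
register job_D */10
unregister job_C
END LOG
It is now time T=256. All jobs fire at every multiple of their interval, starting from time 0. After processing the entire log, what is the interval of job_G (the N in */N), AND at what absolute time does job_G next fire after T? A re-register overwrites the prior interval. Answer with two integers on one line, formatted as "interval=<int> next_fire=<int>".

Answer: interval=7 next_fire=259

Derivation:
Op 1: register job_F */10 -> active={job_F:*/10}
Op 2: register job_G */18 -> active={job_F:*/10, job_G:*/18}
Op 3: register job_E */5 -> active={job_E:*/5, job_F:*/10, job_G:*/18}
Op 4: register job_G */7 -> active={job_E:*/5, job_F:*/10, job_G:*/7}
Op 5: register job_E */9 -> active={job_E:*/9, job_F:*/10, job_G:*/7}
Op 6: register job_D */3 -> active={job_D:*/3, job_E:*/9, job_F:*/10, job_G:*/7}
Op 7: register job_B */14 -> active={job_B:*/14, job_D:*/3, job_E:*/9, job_F:*/10, job_G:*/7}
Op 8: unregister job_D -> active={job_B:*/14, job_E:*/9, job_F:*/10, job_G:*/7}
Op 9: register job_E */17 -> active={job_B:*/14, job_E:*/17, job_F:*/10, job_G:*/7}
Op 10: register job_C */8 -> active={job_B:*/14, job_C:*/8, job_E:*/17, job_F:*/10, job_G:*/7}
Op 11: unregister job_F -> active={job_B:*/14, job_C:*/8, job_E:*/17, job_G:*/7}
Op 12: register job_D */10 -> active={job_B:*/14, job_C:*/8, job_D:*/10, job_E:*/17, job_G:*/7}
Op 13: unregister job_C -> active={job_B:*/14, job_D:*/10, job_E:*/17, job_G:*/7}
Final interval of job_G = 7
Next fire of job_G after T=256: (256//7+1)*7 = 259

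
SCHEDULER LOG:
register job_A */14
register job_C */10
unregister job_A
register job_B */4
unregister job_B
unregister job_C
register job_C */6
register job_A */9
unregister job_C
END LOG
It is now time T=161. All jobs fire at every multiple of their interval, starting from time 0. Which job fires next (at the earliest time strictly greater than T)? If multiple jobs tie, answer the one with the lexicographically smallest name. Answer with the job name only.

Answer: job_A

Derivation:
Op 1: register job_A */14 -> active={job_A:*/14}
Op 2: register job_C */10 -> active={job_A:*/14, job_C:*/10}
Op 3: unregister job_A -> active={job_C:*/10}
Op 4: register job_B */4 -> active={job_B:*/4, job_C:*/10}
Op 5: unregister job_B -> active={job_C:*/10}
Op 6: unregister job_C -> active={}
Op 7: register job_C */6 -> active={job_C:*/6}
Op 8: register job_A */9 -> active={job_A:*/9, job_C:*/6}
Op 9: unregister job_C -> active={job_A:*/9}
  job_A: interval 9, next fire after T=161 is 162
Earliest = 162, winner (lex tiebreak) = job_A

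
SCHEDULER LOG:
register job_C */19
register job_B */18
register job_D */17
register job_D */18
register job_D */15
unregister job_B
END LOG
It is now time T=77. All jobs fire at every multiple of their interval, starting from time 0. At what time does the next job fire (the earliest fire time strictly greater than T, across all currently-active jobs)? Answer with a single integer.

Answer: 90

Derivation:
Op 1: register job_C */19 -> active={job_C:*/19}
Op 2: register job_B */18 -> active={job_B:*/18, job_C:*/19}
Op 3: register job_D */17 -> active={job_B:*/18, job_C:*/19, job_D:*/17}
Op 4: register job_D */18 -> active={job_B:*/18, job_C:*/19, job_D:*/18}
Op 5: register job_D */15 -> active={job_B:*/18, job_C:*/19, job_D:*/15}
Op 6: unregister job_B -> active={job_C:*/19, job_D:*/15}
  job_C: interval 19, next fire after T=77 is 95
  job_D: interval 15, next fire after T=77 is 90
Earliest fire time = 90 (job job_D)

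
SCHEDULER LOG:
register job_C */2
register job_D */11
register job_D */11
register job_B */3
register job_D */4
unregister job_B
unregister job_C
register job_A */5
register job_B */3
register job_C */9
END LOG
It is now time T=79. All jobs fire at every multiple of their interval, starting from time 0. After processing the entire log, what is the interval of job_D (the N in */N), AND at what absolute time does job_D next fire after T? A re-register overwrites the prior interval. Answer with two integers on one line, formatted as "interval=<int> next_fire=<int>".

Answer: interval=4 next_fire=80

Derivation:
Op 1: register job_C */2 -> active={job_C:*/2}
Op 2: register job_D */11 -> active={job_C:*/2, job_D:*/11}
Op 3: register job_D */11 -> active={job_C:*/2, job_D:*/11}
Op 4: register job_B */3 -> active={job_B:*/3, job_C:*/2, job_D:*/11}
Op 5: register job_D */4 -> active={job_B:*/3, job_C:*/2, job_D:*/4}
Op 6: unregister job_B -> active={job_C:*/2, job_D:*/4}
Op 7: unregister job_C -> active={job_D:*/4}
Op 8: register job_A */5 -> active={job_A:*/5, job_D:*/4}
Op 9: register job_B */3 -> active={job_A:*/5, job_B:*/3, job_D:*/4}
Op 10: register job_C */9 -> active={job_A:*/5, job_B:*/3, job_C:*/9, job_D:*/4}
Final interval of job_D = 4
Next fire of job_D after T=79: (79//4+1)*4 = 80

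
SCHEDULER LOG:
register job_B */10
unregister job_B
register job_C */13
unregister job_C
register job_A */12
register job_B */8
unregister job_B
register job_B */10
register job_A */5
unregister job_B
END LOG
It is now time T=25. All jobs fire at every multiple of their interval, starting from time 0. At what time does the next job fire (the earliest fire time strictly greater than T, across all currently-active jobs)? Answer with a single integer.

Op 1: register job_B */10 -> active={job_B:*/10}
Op 2: unregister job_B -> active={}
Op 3: register job_C */13 -> active={job_C:*/13}
Op 4: unregister job_C -> active={}
Op 5: register job_A */12 -> active={job_A:*/12}
Op 6: register job_B */8 -> active={job_A:*/12, job_B:*/8}
Op 7: unregister job_B -> active={job_A:*/12}
Op 8: register job_B */10 -> active={job_A:*/12, job_B:*/10}
Op 9: register job_A */5 -> active={job_A:*/5, job_B:*/10}
Op 10: unregister job_B -> active={job_A:*/5}
  job_A: interval 5, next fire after T=25 is 30
Earliest fire time = 30 (job job_A)

Answer: 30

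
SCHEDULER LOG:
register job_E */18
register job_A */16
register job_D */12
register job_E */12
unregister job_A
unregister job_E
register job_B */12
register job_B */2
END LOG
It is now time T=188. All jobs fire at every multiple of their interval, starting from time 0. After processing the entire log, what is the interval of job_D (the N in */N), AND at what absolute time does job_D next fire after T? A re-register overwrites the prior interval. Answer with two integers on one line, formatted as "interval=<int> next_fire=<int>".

Op 1: register job_E */18 -> active={job_E:*/18}
Op 2: register job_A */16 -> active={job_A:*/16, job_E:*/18}
Op 3: register job_D */12 -> active={job_A:*/16, job_D:*/12, job_E:*/18}
Op 4: register job_E */12 -> active={job_A:*/16, job_D:*/12, job_E:*/12}
Op 5: unregister job_A -> active={job_D:*/12, job_E:*/12}
Op 6: unregister job_E -> active={job_D:*/12}
Op 7: register job_B */12 -> active={job_B:*/12, job_D:*/12}
Op 8: register job_B */2 -> active={job_B:*/2, job_D:*/12}
Final interval of job_D = 12
Next fire of job_D after T=188: (188//12+1)*12 = 192

Answer: interval=12 next_fire=192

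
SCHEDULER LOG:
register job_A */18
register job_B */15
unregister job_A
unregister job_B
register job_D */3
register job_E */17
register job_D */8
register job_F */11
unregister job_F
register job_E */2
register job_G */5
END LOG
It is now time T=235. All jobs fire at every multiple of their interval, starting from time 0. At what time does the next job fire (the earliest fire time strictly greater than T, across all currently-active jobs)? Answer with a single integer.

Answer: 236

Derivation:
Op 1: register job_A */18 -> active={job_A:*/18}
Op 2: register job_B */15 -> active={job_A:*/18, job_B:*/15}
Op 3: unregister job_A -> active={job_B:*/15}
Op 4: unregister job_B -> active={}
Op 5: register job_D */3 -> active={job_D:*/3}
Op 6: register job_E */17 -> active={job_D:*/3, job_E:*/17}
Op 7: register job_D */8 -> active={job_D:*/8, job_E:*/17}
Op 8: register job_F */11 -> active={job_D:*/8, job_E:*/17, job_F:*/11}
Op 9: unregister job_F -> active={job_D:*/8, job_E:*/17}
Op 10: register job_E */2 -> active={job_D:*/8, job_E:*/2}
Op 11: register job_G */5 -> active={job_D:*/8, job_E:*/2, job_G:*/5}
  job_D: interval 8, next fire after T=235 is 240
  job_E: interval 2, next fire after T=235 is 236
  job_G: interval 5, next fire after T=235 is 240
Earliest fire time = 236 (job job_E)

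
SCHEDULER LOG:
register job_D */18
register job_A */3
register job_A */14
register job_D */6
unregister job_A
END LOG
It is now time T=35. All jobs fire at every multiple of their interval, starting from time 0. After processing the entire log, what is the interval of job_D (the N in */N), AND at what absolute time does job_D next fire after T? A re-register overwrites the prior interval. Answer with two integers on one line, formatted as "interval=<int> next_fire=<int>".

Answer: interval=6 next_fire=36

Derivation:
Op 1: register job_D */18 -> active={job_D:*/18}
Op 2: register job_A */3 -> active={job_A:*/3, job_D:*/18}
Op 3: register job_A */14 -> active={job_A:*/14, job_D:*/18}
Op 4: register job_D */6 -> active={job_A:*/14, job_D:*/6}
Op 5: unregister job_A -> active={job_D:*/6}
Final interval of job_D = 6
Next fire of job_D after T=35: (35//6+1)*6 = 36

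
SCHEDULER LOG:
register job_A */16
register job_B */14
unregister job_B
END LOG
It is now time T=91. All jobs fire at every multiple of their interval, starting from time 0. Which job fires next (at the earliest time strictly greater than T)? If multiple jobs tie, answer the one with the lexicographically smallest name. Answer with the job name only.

Op 1: register job_A */16 -> active={job_A:*/16}
Op 2: register job_B */14 -> active={job_A:*/16, job_B:*/14}
Op 3: unregister job_B -> active={job_A:*/16}
  job_A: interval 16, next fire after T=91 is 96
Earliest = 96, winner (lex tiebreak) = job_A

Answer: job_A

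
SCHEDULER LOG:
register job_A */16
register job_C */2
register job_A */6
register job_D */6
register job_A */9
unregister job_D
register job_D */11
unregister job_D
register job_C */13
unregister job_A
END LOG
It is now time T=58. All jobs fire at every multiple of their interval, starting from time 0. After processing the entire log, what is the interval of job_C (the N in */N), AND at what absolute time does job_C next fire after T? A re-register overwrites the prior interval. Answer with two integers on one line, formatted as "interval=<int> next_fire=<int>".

Op 1: register job_A */16 -> active={job_A:*/16}
Op 2: register job_C */2 -> active={job_A:*/16, job_C:*/2}
Op 3: register job_A */6 -> active={job_A:*/6, job_C:*/2}
Op 4: register job_D */6 -> active={job_A:*/6, job_C:*/2, job_D:*/6}
Op 5: register job_A */9 -> active={job_A:*/9, job_C:*/2, job_D:*/6}
Op 6: unregister job_D -> active={job_A:*/9, job_C:*/2}
Op 7: register job_D */11 -> active={job_A:*/9, job_C:*/2, job_D:*/11}
Op 8: unregister job_D -> active={job_A:*/9, job_C:*/2}
Op 9: register job_C */13 -> active={job_A:*/9, job_C:*/13}
Op 10: unregister job_A -> active={job_C:*/13}
Final interval of job_C = 13
Next fire of job_C after T=58: (58//13+1)*13 = 65

Answer: interval=13 next_fire=65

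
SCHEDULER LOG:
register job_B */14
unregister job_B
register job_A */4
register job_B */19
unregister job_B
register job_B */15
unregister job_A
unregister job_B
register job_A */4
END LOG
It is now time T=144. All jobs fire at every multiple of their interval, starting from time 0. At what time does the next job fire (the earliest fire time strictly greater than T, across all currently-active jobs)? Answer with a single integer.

Op 1: register job_B */14 -> active={job_B:*/14}
Op 2: unregister job_B -> active={}
Op 3: register job_A */4 -> active={job_A:*/4}
Op 4: register job_B */19 -> active={job_A:*/4, job_B:*/19}
Op 5: unregister job_B -> active={job_A:*/4}
Op 6: register job_B */15 -> active={job_A:*/4, job_B:*/15}
Op 7: unregister job_A -> active={job_B:*/15}
Op 8: unregister job_B -> active={}
Op 9: register job_A */4 -> active={job_A:*/4}
  job_A: interval 4, next fire after T=144 is 148
Earliest fire time = 148 (job job_A)

Answer: 148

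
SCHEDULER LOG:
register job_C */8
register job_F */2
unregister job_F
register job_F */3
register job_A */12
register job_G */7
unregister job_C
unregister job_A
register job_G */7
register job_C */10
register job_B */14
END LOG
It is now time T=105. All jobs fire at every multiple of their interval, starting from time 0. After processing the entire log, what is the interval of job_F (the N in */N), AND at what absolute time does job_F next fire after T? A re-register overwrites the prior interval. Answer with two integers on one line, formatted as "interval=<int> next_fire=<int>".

Op 1: register job_C */8 -> active={job_C:*/8}
Op 2: register job_F */2 -> active={job_C:*/8, job_F:*/2}
Op 3: unregister job_F -> active={job_C:*/8}
Op 4: register job_F */3 -> active={job_C:*/8, job_F:*/3}
Op 5: register job_A */12 -> active={job_A:*/12, job_C:*/8, job_F:*/3}
Op 6: register job_G */7 -> active={job_A:*/12, job_C:*/8, job_F:*/3, job_G:*/7}
Op 7: unregister job_C -> active={job_A:*/12, job_F:*/3, job_G:*/7}
Op 8: unregister job_A -> active={job_F:*/3, job_G:*/7}
Op 9: register job_G */7 -> active={job_F:*/3, job_G:*/7}
Op 10: register job_C */10 -> active={job_C:*/10, job_F:*/3, job_G:*/7}
Op 11: register job_B */14 -> active={job_B:*/14, job_C:*/10, job_F:*/3, job_G:*/7}
Final interval of job_F = 3
Next fire of job_F after T=105: (105//3+1)*3 = 108

Answer: interval=3 next_fire=108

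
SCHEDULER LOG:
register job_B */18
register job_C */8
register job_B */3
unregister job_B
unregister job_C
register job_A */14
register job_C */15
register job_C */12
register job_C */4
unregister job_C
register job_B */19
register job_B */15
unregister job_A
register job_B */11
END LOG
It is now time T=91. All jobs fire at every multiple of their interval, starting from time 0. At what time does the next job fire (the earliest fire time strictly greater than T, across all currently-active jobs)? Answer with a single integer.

Answer: 99

Derivation:
Op 1: register job_B */18 -> active={job_B:*/18}
Op 2: register job_C */8 -> active={job_B:*/18, job_C:*/8}
Op 3: register job_B */3 -> active={job_B:*/3, job_C:*/8}
Op 4: unregister job_B -> active={job_C:*/8}
Op 5: unregister job_C -> active={}
Op 6: register job_A */14 -> active={job_A:*/14}
Op 7: register job_C */15 -> active={job_A:*/14, job_C:*/15}
Op 8: register job_C */12 -> active={job_A:*/14, job_C:*/12}
Op 9: register job_C */4 -> active={job_A:*/14, job_C:*/4}
Op 10: unregister job_C -> active={job_A:*/14}
Op 11: register job_B */19 -> active={job_A:*/14, job_B:*/19}
Op 12: register job_B */15 -> active={job_A:*/14, job_B:*/15}
Op 13: unregister job_A -> active={job_B:*/15}
Op 14: register job_B */11 -> active={job_B:*/11}
  job_B: interval 11, next fire after T=91 is 99
Earliest fire time = 99 (job job_B)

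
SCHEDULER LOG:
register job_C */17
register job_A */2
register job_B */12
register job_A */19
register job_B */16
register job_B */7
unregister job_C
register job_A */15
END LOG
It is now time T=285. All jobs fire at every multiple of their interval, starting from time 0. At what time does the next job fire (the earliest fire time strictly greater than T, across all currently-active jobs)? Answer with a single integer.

Op 1: register job_C */17 -> active={job_C:*/17}
Op 2: register job_A */2 -> active={job_A:*/2, job_C:*/17}
Op 3: register job_B */12 -> active={job_A:*/2, job_B:*/12, job_C:*/17}
Op 4: register job_A */19 -> active={job_A:*/19, job_B:*/12, job_C:*/17}
Op 5: register job_B */16 -> active={job_A:*/19, job_B:*/16, job_C:*/17}
Op 6: register job_B */7 -> active={job_A:*/19, job_B:*/7, job_C:*/17}
Op 7: unregister job_C -> active={job_A:*/19, job_B:*/7}
Op 8: register job_A */15 -> active={job_A:*/15, job_B:*/7}
  job_A: interval 15, next fire after T=285 is 300
  job_B: interval 7, next fire after T=285 is 287
Earliest fire time = 287 (job job_B)

Answer: 287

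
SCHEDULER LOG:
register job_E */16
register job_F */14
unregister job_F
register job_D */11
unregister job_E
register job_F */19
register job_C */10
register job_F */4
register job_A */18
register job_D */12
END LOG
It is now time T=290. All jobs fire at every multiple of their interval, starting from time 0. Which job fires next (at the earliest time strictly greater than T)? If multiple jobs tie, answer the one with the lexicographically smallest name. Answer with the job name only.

Op 1: register job_E */16 -> active={job_E:*/16}
Op 2: register job_F */14 -> active={job_E:*/16, job_F:*/14}
Op 3: unregister job_F -> active={job_E:*/16}
Op 4: register job_D */11 -> active={job_D:*/11, job_E:*/16}
Op 5: unregister job_E -> active={job_D:*/11}
Op 6: register job_F */19 -> active={job_D:*/11, job_F:*/19}
Op 7: register job_C */10 -> active={job_C:*/10, job_D:*/11, job_F:*/19}
Op 8: register job_F */4 -> active={job_C:*/10, job_D:*/11, job_F:*/4}
Op 9: register job_A */18 -> active={job_A:*/18, job_C:*/10, job_D:*/11, job_F:*/4}
Op 10: register job_D */12 -> active={job_A:*/18, job_C:*/10, job_D:*/12, job_F:*/4}
  job_A: interval 18, next fire after T=290 is 306
  job_C: interval 10, next fire after T=290 is 300
  job_D: interval 12, next fire after T=290 is 300
  job_F: interval 4, next fire after T=290 is 292
Earliest = 292, winner (lex tiebreak) = job_F

Answer: job_F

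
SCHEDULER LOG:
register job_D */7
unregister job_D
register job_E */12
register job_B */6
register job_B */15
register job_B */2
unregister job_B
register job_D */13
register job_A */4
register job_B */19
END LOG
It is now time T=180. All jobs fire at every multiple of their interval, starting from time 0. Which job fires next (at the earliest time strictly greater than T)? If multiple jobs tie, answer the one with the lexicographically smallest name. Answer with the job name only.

Op 1: register job_D */7 -> active={job_D:*/7}
Op 2: unregister job_D -> active={}
Op 3: register job_E */12 -> active={job_E:*/12}
Op 4: register job_B */6 -> active={job_B:*/6, job_E:*/12}
Op 5: register job_B */15 -> active={job_B:*/15, job_E:*/12}
Op 6: register job_B */2 -> active={job_B:*/2, job_E:*/12}
Op 7: unregister job_B -> active={job_E:*/12}
Op 8: register job_D */13 -> active={job_D:*/13, job_E:*/12}
Op 9: register job_A */4 -> active={job_A:*/4, job_D:*/13, job_E:*/12}
Op 10: register job_B */19 -> active={job_A:*/4, job_B:*/19, job_D:*/13, job_E:*/12}
  job_A: interval 4, next fire after T=180 is 184
  job_B: interval 19, next fire after T=180 is 190
  job_D: interval 13, next fire after T=180 is 182
  job_E: interval 12, next fire after T=180 is 192
Earliest = 182, winner (lex tiebreak) = job_D

Answer: job_D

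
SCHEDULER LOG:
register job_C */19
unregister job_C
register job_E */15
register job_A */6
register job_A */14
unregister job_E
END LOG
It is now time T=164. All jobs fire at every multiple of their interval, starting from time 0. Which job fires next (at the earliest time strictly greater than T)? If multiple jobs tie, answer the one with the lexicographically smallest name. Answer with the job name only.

Answer: job_A

Derivation:
Op 1: register job_C */19 -> active={job_C:*/19}
Op 2: unregister job_C -> active={}
Op 3: register job_E */15 -> active={job_E:*/15}
Op 4: register job_A */6 -> active={job_A:*/6, job_E:*/15}
Op 5: register job_A */14 -> active={job_A:*/14, job_E:*/15}
Op 6: unregister job_E -> active={job_A:*/14}
  job_A: interval 14, next fire after T=164 is 168
Earliest = 168, winner (lex tiebreak) = job_A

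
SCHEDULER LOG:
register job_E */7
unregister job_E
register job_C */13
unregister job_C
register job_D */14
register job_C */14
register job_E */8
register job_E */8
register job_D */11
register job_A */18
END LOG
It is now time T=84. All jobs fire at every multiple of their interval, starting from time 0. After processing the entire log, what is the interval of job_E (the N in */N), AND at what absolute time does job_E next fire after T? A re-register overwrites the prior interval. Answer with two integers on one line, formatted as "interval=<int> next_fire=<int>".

Op 1: register job_E */7 -> active={job_E:*/7}
Op 2: unregister job_E -> active={}
Op 3: register job_C */13 -> active={job_C:*/13}
Op 4: unregister job_C -> active={}
Op 5: register job_D */14 -> active={job_D:*/14}
Op 6: register job_C */14 -> active={job_C:*/14, job_D:*/14}
Op 7: register job_E */8 -> active={job_C:*/14, job_D:*/14, job_E:*/8}
Op 8: register job_E */8 -> active={job_C:*/14, job_D:*/14, job_E:*/8}
Op 9: register job_D */11 -> active={job_C:*/14, job_D:*/11, job_E:*/8}
Op 10: register job_A */18 -> active={job_A:*/18, job_C:*/14, job_D:*/11, job_E:*/8}
Final interval of job_E = 8
Next fire of job_E after T=84: (84//8+1)*8 = 88

Answer: interval=8 next_fire=88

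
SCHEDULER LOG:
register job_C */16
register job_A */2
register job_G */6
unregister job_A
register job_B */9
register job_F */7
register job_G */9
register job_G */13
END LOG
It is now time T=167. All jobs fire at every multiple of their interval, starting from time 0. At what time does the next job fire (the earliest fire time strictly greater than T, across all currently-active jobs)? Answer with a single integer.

Op 1: register job_C */16 -> active={job_C:*/16}
Op 2: register job_A */2 -> active={job_A:*/2, job_C:*/16}
Op 3: register job_G */6 -> active={job_A:*/2, job_C:*/16, job_G:*/6}
Op 4: unregister job_A -> active={job_C:*/16, job_G:*/6}
Op 5: register job_B */9 -> active={job_B:*/9, job_C:*/16, job_G:*/6}
Op 6: register job_F */7 -> active={job_B:*/9, job_C:*/16, job_F:*/7, job_G:*/6}
Op 7: register job_G */9 -> active={job_B:*/9, job_C:*/16, job_F:*/7, job_G:*/9}
Op 8: register job_G */13 -> active={job_B:*/9, job_C:*/16, job_F:*/7, job_G:*/13}
  job_B: interval 9, next fire after T=167 is 171
  job_C: interval 16, next fire after T=167 is 176
  job_F: interval 7, next fire after T=167 is 168
  job_G: interval 13, next fire after T=167 is 169
Earliest fire time = 168 (job job_F)

Answer: 168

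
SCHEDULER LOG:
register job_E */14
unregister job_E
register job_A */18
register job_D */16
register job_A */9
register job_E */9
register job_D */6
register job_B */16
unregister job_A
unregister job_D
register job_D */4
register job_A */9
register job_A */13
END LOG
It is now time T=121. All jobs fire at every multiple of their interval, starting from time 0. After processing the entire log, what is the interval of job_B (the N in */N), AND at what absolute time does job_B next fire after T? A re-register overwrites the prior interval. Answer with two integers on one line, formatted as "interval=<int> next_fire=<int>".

Answer: interval=16 next_fire=128

Derivation:
Op 1: register job_E */14 -> active={job_E:*/14}
Op 2: unregister job_E -> active={}
Op 3: register job_A */18 -> active={job_A:*/18}
Op 4: register job_D */16 -> active={job_A:*/18, job_D:*/16}
Op 5: register job_A */9 -> active={job_A:*/9, job_D:*/16}
Op 6: register job_E */9 -> active={job_A:*/9, job_D:*/16, job_E:*/9}
Op 7: register job_D */6 -> active={job_A:*/9, job_D:*/6, job_E:*/9}
Op 8: register job_B */16 -> active={job_A:*/9, job_B:*/16, job_D:*/6, job_E:*/9}
Op 9: unregister job_A -> active={job_B:*/16, job_D:*/6, job_E:*/9}
Op 10: unregister job_D -> active={job_B:*/16, job_E:*/9}
Op 11: register job_D */4 -> active={job_B:*/16, job_D:*/4, job_E:*/9}
Op 12: register job_A */9 -> active={job_A:*/9, job_B:*/16, job_D:*/4, job_E:*/9}
Op 13: register job_A */13 -> active={job_A:*/13, job_B:*/16, job_D:*/4, job_E:*/9}
Final interval of job_B = 16
Next fire of job_B after T=121: (121//16+1)*16 = 128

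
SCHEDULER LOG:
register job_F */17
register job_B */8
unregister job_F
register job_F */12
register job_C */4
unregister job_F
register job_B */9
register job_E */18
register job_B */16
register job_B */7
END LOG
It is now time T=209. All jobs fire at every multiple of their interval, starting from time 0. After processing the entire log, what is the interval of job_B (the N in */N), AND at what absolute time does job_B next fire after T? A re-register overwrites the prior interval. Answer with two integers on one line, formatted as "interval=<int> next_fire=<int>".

Answer: interval=7 next_fire=210

Derivation:
Op 1: register job_F */17 -> active={job_F:*/17}
Op 2: register job_B */8 -> active={job_B:*/8, job_F:*/17}
Op 3: unregister job_F -> active={job_B:*/8}
Op 4: register job_F */12 -> active={job_B:*/8, job_F:*/12}
Op 5: register job_C */4 -> active={job_B:*/8, job_C:*/4, job_F:*/12}
Op 6: unregister job_F -> active={job_B:*/8, job_C:*/4}
Op 7: register job_B */9 -> active={job_B:*/9, job_C:*/4}
Op 8: register job_E */18 -> active={job_B:*/9, job_C:*/4, job_E:*/18}
Op 9: register job_B */16 -> active={job_B:*/16, job_C:*/4, job_E:*/18}
Op 10: register job_B */7 -> active={job_B:*/7, job_C:*/4, job_E:*/18}
Final interval of job_B = 7
Next fire of job_B after T=209: (209//7+1)*7 = 210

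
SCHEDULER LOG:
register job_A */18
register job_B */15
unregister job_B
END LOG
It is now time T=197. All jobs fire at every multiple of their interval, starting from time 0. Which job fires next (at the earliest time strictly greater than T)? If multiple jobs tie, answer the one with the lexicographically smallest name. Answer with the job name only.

Answer: job_A

Derivation:
Op 1: register job_A */18 -> active={job_A:*/18}
Op 2: register job_B */15 -> active={job_A:*/18, job_B:*/15}
Op 3: unregister job_B -> active={job_A:*/18}
  job_A: interval 18, next fire after T=197 is 198
Earliest = 198, winner (lex tiebreak) = job_A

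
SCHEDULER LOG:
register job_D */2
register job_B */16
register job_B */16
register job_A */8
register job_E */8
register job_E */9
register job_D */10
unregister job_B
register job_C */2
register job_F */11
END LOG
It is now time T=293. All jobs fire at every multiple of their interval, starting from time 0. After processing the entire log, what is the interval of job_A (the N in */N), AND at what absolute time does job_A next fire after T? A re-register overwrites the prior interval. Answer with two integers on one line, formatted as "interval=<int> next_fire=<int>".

Op 1: register job_D */2 -> active={job_D:*/2}
Op 2: register job_B */16 -> active={job_B:*/16, job_D:*/2}
Op 3: register job_B */16 -> active={job_B:*/16, job_D:*/2}
Op 4: register job_A */8 -> active={job_A:*/8, job_B:*/16, job_D:*/2}
Op 5: register job_E */8 -> active={job_A:*/8, job_B:*/16, job_D:*/2, job_E:*/8}
Op 6: register job_E */9 -> active={job_A:*/8, job_B:*/16, job_D:*/2, job_E:*/9}
Op 7: register job_D */10 -> active={job_A:*/8, job_B:*/16, job_D:*/10, job_E:*/9}
Op 8: unregister job_B -> active={job_A:*/8, job_D:*/10, job_E:*/9}
Op 9: register job_C */2 -> active={job_A:*/8, job_C:*/2, job_D:*/10, job_E:*/9}
Op 10: register job_F */11 -> active={job_A:*/8, job_C:*/2, job_D:*/10, job_E:*/9, job_F:*/11}
Final interval of job_A = 8
Next fire of job_A after T=293: (293//8+1)*8 = 296

Answer: interval=8 next_fire=296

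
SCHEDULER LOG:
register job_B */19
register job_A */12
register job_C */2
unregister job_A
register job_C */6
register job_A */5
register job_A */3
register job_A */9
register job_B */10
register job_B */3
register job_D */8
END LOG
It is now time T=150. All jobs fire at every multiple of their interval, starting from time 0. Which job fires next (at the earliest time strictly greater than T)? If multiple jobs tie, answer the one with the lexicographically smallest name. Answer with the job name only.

Op 1: register job_B */19 -> active={job_B:*/19}
Op 2: register job_A */12 -> active={job_A:*/12, job_B:*/19}
Op 3: register job_C */2 -> active={job_A:*/12, job_B:*/19, job_C:*/2}
Op 4: unregister job_A -> active={job_B:*/19, job_C:*/2}
Op 5: register job_C */6 -> active={job_B:*/19, job_C:*/6}
Op 6: register job_A */5 -> active={job_A:*/5, job_B:*/19, job_C:*/6}
Op 7: register job_A */3 -> active={job_A:*/3, job_B:*/19, job_C:*/6}
Op 8: register job_A */9 -> active={job_A:*/9, job_B:*/19, job_C:*/6}
Op 9: register job_B */10 -> active={job_A:*/9, job_B:*/10, job_C:*/6}
Op 10: register job_B */3 -> active={job_A:*/9, job_B:*/3, job_C:*/6}
Op 11: register job_D */8 -> active={job_A:*/9, job_B:*/3, job_C:*/6, job_D:*/8}
  job_A: interval 9, next fire after T=150 is 153
  job_B: interval 3, next fire after T=150 is 153
  job_C: interval 6, next fire after T=150 is 156
  job_D: interval 8, next fire after T=150 is 152
Earliest = 152, winner (lex tiebreak) = job_D

Answer: job_D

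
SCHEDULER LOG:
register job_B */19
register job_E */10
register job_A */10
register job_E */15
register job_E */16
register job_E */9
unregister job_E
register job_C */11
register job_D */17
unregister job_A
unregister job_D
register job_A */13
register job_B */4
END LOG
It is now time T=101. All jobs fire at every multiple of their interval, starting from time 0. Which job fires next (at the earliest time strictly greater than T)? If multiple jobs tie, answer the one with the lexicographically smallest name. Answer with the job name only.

Op 1: register job_B */19 -> active={job_B:*/19}
Op 2: register job_E */10 -> active={job_B:*/19, job_E:*/10}
Op 3: register job_A */10 -> active={job_A:*/10, job_B:*/19, job_E:*/10}
Op 4: register job_E */15 -> active={job_A:*/10, job_B:*/19, job_E:*/15}
Op 5: register job_E */16 -> active={job_A:*/10, job_B:*/19, job_E:*/16}
Op 6: register job_E */9 -> active={job_A:*/10, job_B:*/19, job_E:*/9}
Op 7: unregister job_E -> active={job_A:*/10, job_B:*/19}
Op 8: register job_C */11 -> active={job_A:*/10, job_B:*/19, job_C:*/11}
Op 9: register job_D */17 -> active={job_A:*/10, job_B:*/19, job_C:*/11, job_D:*/17}
Op 10: unregister job_A -> active={job_B:*/19, job_C:*/11, job_D:*/17}
Op 11: unregister job_D -> active={job_B:*/19, job_C:*/11}
Op 12: register job_A */13 -> active={job_A:*/13, job_B:*/19, job_C:*/11}
Op 13: register job_B */4 -> active={job_A:*/13, job_B:*/4, job_C:*/11}
  job_A: interval 13, next fire after T=101 is 104
  job_B: interval 4, next fire after T=101 is 104
  job_C: interval 11, next fire after T=101 is 110
Earliest = 104, winner (lex tiebreak) = job_A

Answer: job_A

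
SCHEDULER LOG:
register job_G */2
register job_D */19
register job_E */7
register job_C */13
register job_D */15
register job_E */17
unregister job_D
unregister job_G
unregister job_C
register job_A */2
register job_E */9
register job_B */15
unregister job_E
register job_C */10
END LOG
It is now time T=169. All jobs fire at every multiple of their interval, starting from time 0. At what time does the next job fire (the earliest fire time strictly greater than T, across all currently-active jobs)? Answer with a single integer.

Answer: 170

Derivation:
Op 1: register job_G */2 -> active={job_G:*/2}
Op 2: register job_D */19 -> active={job_D:*/19, job_G:*/2}
Op 3: register job_E */7 -> active={job_D:*/19, job_E:*/7, job_G:*/2}
Op 4: register job_C */13 -> active={job_C:*/13, job_D:*/19, job_E:*/7, job_G:*/2}
Op 5: register job_D */15 -> active={job_C:*/13, job_D:*/15, job_E:*/7, job_G:*/2}
Op 6: register job_E */17 -> active={job_C:*/13, job_D:*/15, job_E:*/17, job_G:*/2}
Op 7: unregister job_D -> active={job_C:*/13, job_E:*/17, job_G:*/2}
Op 8: unregister job_G -> active={job_C:*/13, job_E:*/17}
Op 9: unregister job_C -> active={job_E:*/17}
Op 10: register job_A */2 -> active={job_A:*/2, job_E:*/17}
Op 11: register job_E */9 -> active={job_A:*/2, job_E:*/9}
Op 12: register job_B */15 -> active={job_A:*/2, job_B:*/15, job_E:*/9}
Op 13: unregister job_E -> active={job_A:*/2, job_B:*/15}
Op 14: register job_C */10 -> active={job_A:*/2, job_B:*/15, job_C:*/10}
  job_A: interval 2, next fire after T=169 is 170
  job_B: interval 15, next fire after T=169 is 180
  job_C: interval 10, next fire after T=169 is 170
Earliest fire time = 170 (job job_A)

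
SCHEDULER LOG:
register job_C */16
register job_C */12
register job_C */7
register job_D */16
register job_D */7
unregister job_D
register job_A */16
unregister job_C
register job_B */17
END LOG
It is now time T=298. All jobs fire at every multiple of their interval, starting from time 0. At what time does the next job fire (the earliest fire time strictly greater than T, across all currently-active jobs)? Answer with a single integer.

Op 1: register job_C */16 -> active={job_C:*/16}
Op 2: register job_C */12 -> active={job_C:*/12}
Op 3: register job_C */7 -> active={job_C:*/7}
Op 4: register job_D */16 -> active={job_C:*/7, job_D:*/16}
Op 5: register job_D */7 -> active={job_C:*/7, job_D:*/7}
Op 6: unregister job_D -> active={job_C:*/7}
Op 7: register job_A */16 -> active={job_A:*/16, job_C:*/7}
Op 8: unregister job_C -> active={job_A:*/16}
Op 9: register job_B */17 -> active={job_A:*/16, job_B:*/17}
  job_A: interval 16, next fire after T=298 is 304
  job_B: interval 17, next fire after T=298 is 306
Earliest fire time = 304 (job job_A)

Answer: 304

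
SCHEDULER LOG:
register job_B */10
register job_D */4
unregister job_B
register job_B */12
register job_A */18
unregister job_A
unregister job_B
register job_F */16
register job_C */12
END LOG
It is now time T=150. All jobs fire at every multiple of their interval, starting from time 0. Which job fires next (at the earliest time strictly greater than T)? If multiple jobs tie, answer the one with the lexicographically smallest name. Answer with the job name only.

Op 1: register job_B */10 -> active={job_B:*/10}
Op 2: register job_D */4 -> active={job_B:*/10, job_D:*/4}
Op 3: unregister job_B -> active={job_D:*/4}
Op 4: register job_B */12 -> active={job_B:*/12, job_D:*/4}
Op 5: register job_A */18 -> active={job_A:*/18, job_B:*/12, job_D:*/4}
Op 6: unregister job_A -> active={job_B:*/12, job_D:*/4}
Op 7: unregister job_B -> active={job_D:*/4}
Op 8: register job_F */16 -> active={job_D:*/4, job_F:*/16}
Op 9: register job_C */12 -> active={job_C:*/12, job_D:*/4, job_F:*/16}
  job_C: interval 12, next fire after T=150 is 156
  job_D: interval 4, next fire after T=150 is 152
  job_F: interval 16, next fire after T=150 is 160
Earliest = 152, winner (lex tiebreak) = job_D

Answer: job_D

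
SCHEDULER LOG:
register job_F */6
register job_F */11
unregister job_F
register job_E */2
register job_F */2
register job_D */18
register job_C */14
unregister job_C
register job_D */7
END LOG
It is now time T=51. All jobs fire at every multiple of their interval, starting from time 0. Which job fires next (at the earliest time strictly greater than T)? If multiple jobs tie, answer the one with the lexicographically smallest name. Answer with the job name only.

Answer: job_E

Derivation:
Op 1: register job_F */6 -> active={job_F:*/6}
Op 2: register job_F */11 -> active={job_F:*/11}
Op 3: unregister job_F -> active={}
Op 4: register job_E */2 -> active={job_E:*/2}
Op 5: register job_F */2 -> active={job_E:*/2, job_F:*/2}
Op 6: register job_D */18 -> active={job_D:*/18, job_E:*/2, job_F:*/2}
Op 7: register job_C */14 -> active={job_C:*/14, job_D:*/18, job_E:*/2, job_F:*/2}
Op 8: unregister job_C -> active={job_D:*/18, job_E:*/2, job_F:*/2}
Op 9: register job_D */7 -> active={job_D:*/7, job_E:*/2, job_F:*/2}
  job_D: interval 7, next fire after T=51 is 56
  job_E: interval 2, next fire after T=51 is 52
  job_F: interval 2, next fire after T=51 is 52
Earliest = 52, winner (lex tiebreak) = job_E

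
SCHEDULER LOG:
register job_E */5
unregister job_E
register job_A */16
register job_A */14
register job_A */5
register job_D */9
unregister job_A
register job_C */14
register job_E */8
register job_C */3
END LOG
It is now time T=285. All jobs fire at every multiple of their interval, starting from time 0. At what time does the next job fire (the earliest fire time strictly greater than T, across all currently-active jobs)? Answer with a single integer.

Op 1: register job_E */5 -> active={job_E:*/5}
Op 2: unregister job_E -> active={}
Op 3: register job_A */16 -> active={job_A:*/16}
Op 4: register job_A */14 -> active={job_A:*/14}
Op 5: register job_A */5 -> active={job_A:*/5}
Op 6: register job_D */9 -> active={job_A:*/5, job_D:*/9}
Op 7: unregister job_A -> active={job_D:*/9}
Op 8: register job_C */14 -> active={job_C:*/14, job_D:*/9}
Op 9: register job_E */8 -> active={job_C:*/14, job_D:*/9, job_E:*/8}
Op 10: register job_C */3 -> active={job_C:*/3, job_D:*/9, job_E:*/8}
  job_C: interval 3, next fire after T=285 is 288
  job_D: interval 9, next fire after T=285 is 288
  job_E: interval 8, next fire after T=285 is 288
Earliest fire time = 288 (job job_C)

Answer: 288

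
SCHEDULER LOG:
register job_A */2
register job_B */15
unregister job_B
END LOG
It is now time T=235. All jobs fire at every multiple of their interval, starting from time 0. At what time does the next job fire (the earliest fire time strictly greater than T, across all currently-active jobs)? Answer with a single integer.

Op 1: register job_A */2 -> active={job_A:*/2}
Op 2: register job_B */15 -> active={job_A:*/2, job_B:*/15}
Op 3: unregister job_B -> active={job_A:*/2}
  job_A: interval 2, next fire after T=235 is 236
Earliest fire time = 236 (job job_A)

Answer: 236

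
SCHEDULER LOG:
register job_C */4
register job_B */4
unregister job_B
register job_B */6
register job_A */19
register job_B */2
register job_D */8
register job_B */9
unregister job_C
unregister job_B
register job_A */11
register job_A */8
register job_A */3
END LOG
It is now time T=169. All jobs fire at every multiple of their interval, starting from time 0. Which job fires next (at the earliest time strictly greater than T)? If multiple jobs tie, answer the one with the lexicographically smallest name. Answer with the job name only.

Op 1: register job_C */4 -> active={job_C:*/4}
Op 2: register job_B */4 -> active={job_B:*/4, job_C:*/4}
Op 3: unregister job_B -> active={job_C:*/4}
Op 4: register job_B */6 -> active={job_B:*/6, job_C:*/4}
Op 5: register job_A */19 -> active={job_A:*/19, job_B:*/6, job_C:*/4}
Op 6: register job_B */2 -> active={job_A:*/19, job_B:*/2, job_C:*/4}
Op 7: register job_D */8 -> active={job_A:*/19, job_B:*/2, job_C:*/4, job_D:*/8}
Op 8: register job_B */9 -> active={job_A:*/19, job_B:*/9, job_C:*/4, job_D:*/8}
Op 9: unregister job_C -> active={job_A:*/19, job_B:*/9, job_D:*/8}
Op 10: unregister job_B -> active={job_A:*/19, job_D:*/8}
Op 11: register job_A */11 -> active={job_A:*/11, job_D:*/8}
Op 12: register job_A */8 -> active={job_A:*/8, job_D:*/8}
Op 13: register job_A */3 -> active={job_A:*/3, job_D:*/8}
  job_A: interval 3, next fire after T=169 is 171
  job_D: interval 8, next fire after T=169 is 176
Earliest = 171, winner (lex tiebreak) = job_A

Answer: job_A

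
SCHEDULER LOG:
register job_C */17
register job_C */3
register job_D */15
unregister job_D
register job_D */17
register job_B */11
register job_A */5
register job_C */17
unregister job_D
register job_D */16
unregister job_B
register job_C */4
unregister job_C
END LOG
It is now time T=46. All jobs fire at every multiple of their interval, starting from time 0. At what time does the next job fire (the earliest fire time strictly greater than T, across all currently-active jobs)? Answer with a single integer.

Op 1: register job_C */17 -> active={job_C:*/17}
Op 2: register job_C */3 -> active={job_C:*/3}
Op 3: register job_D */15 -> active={job_C:*/3, job_D:*/15}
Op 4: unregister job_D -> active={job_C:*/3}
Op 5: register job_D */17 -> active={job_C:*/3, job_D:*/17}
Op 6: register job_B */11 -> active={job_B:*/11, job_C:*/3, job_D:*/17}
Op 7: register job_A */5 -> active={job_A:*/5, job_B:*/11, job_C:*/3, job_D:*/17}
Op 8: register job_C */17 -> active={job_A:*/5, job_B:*/11, job_C:*/17, job_D:*/17}
Op 9: unregister job_D -> active={job_A:*/5, job_B:*/11, job_C:*/17}
Op 10: register job_D */16 -> active={job_A:*/5, job_B:*/11, job_C:*/17, job_D:*/16}
Op 11: unregister job_B -> active={job_A:*/5, job_C:*/17, job_D:*/16}
Op 12: register job_C */4 -> active={job_A:*/5, job_C:*/4, job_D:*/16}
Op 13: unregister job_C -> active={job_A:*/5, job_D:*/16}
  job_A: interval 5, next fire after T=46 is 50
  job_D: interval 16, next fire after T=46 is 48
Earliest fire time = 48 (job job_D)

Answer: 48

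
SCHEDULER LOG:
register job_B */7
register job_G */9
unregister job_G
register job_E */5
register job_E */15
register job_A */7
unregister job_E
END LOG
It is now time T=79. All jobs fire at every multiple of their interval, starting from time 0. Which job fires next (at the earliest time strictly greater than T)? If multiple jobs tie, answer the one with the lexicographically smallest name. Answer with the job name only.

Op 1: register job_B */7 -> active={job_B:*/7}
Op 2: register job_G */9 -> active={job_B:*/7, job_G:*/9}
Op 3: unregister job_G -> active={job_B:*/7}
Op 4: register job_E */5 -> active={job_B:*/7, job_E:*/5}
Op 5: register job_E */15 -> active={job_B:*/7, job_E:*/15}
Op 6: register job_A */7 -> active={job_A:*/7, job_B:*/7, job_E:*/15}
Op 7: unregister job_E -> active={job_A:*/7, job_B:*/7}
  job_A: interval 7, next fire after T=79 is 84
  job_B: interval 7, next fire after T=79 is 84
Earliest = 84, winner (lex tiebreak) = job_A

Answer: job_A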